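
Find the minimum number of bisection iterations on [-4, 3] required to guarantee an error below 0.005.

We need (b-a)/2^n ≤ 0.005
(3 - (-4))/2^n ≤ 0.005
7/2^n ≤ 0.005
2^n ≥ 1400
n ≥ log₂(1400) = 10.45
n ≥ 11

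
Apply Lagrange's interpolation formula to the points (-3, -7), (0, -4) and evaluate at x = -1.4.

Lagrange interpolation formula:
P(x) = Σ yᵢ × Lᵢ(x)
where Lᵢ(x) = Π_{j≠i} (x - xⱼ)/(xᵢ - xⱼ)

L_0(-1.4) = (-1.4 - 0)/(-3 - 0) = 0.466667
L_1(-1.4) = (-1.4 - (-3))/(0 - (-3)) = 0.533333

P(-1.4) = (-7)×L_0(-1.4) + (-4)×L_1(-1.4)
P(-1.4) = -5.400000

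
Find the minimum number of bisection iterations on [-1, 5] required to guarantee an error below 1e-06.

We need (b-a)/2^n ≤ 1e-06
(5 - (-1))/2^n ≤ 1e-06
6/2^n ≤ 1e-06
2^n ≥ 6000000
n ≥ log₂(6000000) = 22.52
n ≥ 23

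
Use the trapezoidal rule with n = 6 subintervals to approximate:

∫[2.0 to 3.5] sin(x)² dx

f(x) = sin(x)²
a = 2.0, b = 3.5, n = 6
h = (b - a)/n = 0.250000

Trapezoidal rule: (h/2)[f(x₀) + 2f(x₁) + 2f(x₂) + ... + f(xₙ)]

x_0 = 2.0000, f(x_0) = 0.826822, coefficient = 1
x_1 = 2.2500, f(x_1) = 0.605398, coefficient = 2
x_2 = 2.5000, f(x_2) = 0.358169, coefficient = 2
x_3 = 2.7500, f(x_3) = 0.145665, coefficient = 2
x_4 = 3.0000, f(x_4) = 0.019915, coefficient = 2
x_5 = 3.2500, f(x_5) = 0.011706, coefficient = 2
x_6 = 3.5000, f(x_6) = 0.123049, coefficient = 1

I ≈ (0.250000/2) × 3.231577 = 0.403947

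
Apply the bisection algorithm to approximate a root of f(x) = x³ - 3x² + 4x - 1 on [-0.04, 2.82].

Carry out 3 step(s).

f(x) = x³ - 3x² + 4x - 1
Initial interval: [-0.04, 2.82]

Iteration 1:
  c_1 = (-0.040000 + 2.820000)/2 = 1.390000
  f(c_1) = f(1.390000) = 1.449319
  f(a) × f(c) < 0, new interval: [-0.040000, 1.390000]
Iteration 2:
  c_2 = (-0.040000 + 1.390000)/2 = 0.675000
  f(c_2) = f(0.675000) = 0.640672
  f(a) × f(c) < 0, new interval: [-0.040000, 0.675000]
Iteration 3:
  c_3 = (-0.040000 + 0.675000)/2 = 0.317500
  f(c_3) = f(0.317500) = -0.000413
  f(a) × f(c) ≥ 0, new interval: [0.317500, 0.675000]

After 3 iteration(s), the approximation is c_3 = 0.317500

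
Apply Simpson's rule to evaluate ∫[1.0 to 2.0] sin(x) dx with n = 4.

f(x) = sin(x)
a = 1.0, b = 2.0, n = 4
h = (b - a)/n = 0.250000

Simpson's rule: (h/3)[f(x₀) + 4f(x₁) + 2f(x₂) + ... + f(xₙ)]

x_0 = 1.0000, f(x_0) = 0.841471, coefficient = 1
x_1 = 1.2500, f(x_1) = 0.948985, coefficient = 4
x_2 = 1.5000, f(x_2) = 0.997495, coefficient = 2
x_3 = 1.7500, f(x_3) = 0.983986, coefficient = 4
x_4 = 2.0000, f(x_4) = 0.909297, coefficient = 1

I ≈ (0.250000/3) × 11.477641 = 0.956470
Exact value: 0.956449
Error: 0.000021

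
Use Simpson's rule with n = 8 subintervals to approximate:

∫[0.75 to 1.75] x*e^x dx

f(x) = x*e^x
a = 0.75, b = 1.75, n = 8
h = (b - a)/n = 0.125000

Simpson's rule: (h/3)[f(x₀) + 4f(x₁) + 2f(x₂) + ... + f(xₙ)]

x_0 = 0.7500, f(x_0) = 1.587750, coefficient = 1
x_1 = 0.8750, f(x_1) = 2.099016, coefficient = 4
x_2 = 1.0000, f(x_2) = 2.718282, coefficient = 2
x_3 = 1.1250, f(x_3) = 3.465244, coefficient = 4
x_4 = 1.2500, f(x_4) = 4.362929, coefficient = 2
x_5 = 1.3750, f(x_5) = 5.438230, coefficient = 4
x_6 = 1.5000, f(x_6) = 6.722534, coefficient = 2
x_7 = 1.6250, f(x_7) = 8.252431, coefficient = 4
x_8 = 1.7500, f(x_8) = 10.070555, coefficient = 1

I ≈ (0.125000/3) × 116.285478 = 4.845228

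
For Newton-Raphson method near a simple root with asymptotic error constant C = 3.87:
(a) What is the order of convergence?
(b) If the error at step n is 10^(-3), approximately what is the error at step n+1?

(a) Newton-Raphson has quadratic (order 2) convergence near simple roots.
    This means |e_{n+1}| ≈ C|e_n|².

(b) With |e_n| = 10^(-3) and C = 3.87:
    |e_{n+1}| ≈ 3.87 × (10^(-3))² = 3.87 × 10^(-6)

(a) 2 (quadratic); (b) |e_{n+1}| ≈ 3.870e-06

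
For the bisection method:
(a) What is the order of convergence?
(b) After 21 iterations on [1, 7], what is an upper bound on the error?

(a) Bisection has linear (order 1) convergence; the error is halved each step.

(b) Error bound = (b-a)/2^n = (7 - 1)/2^{21}
    = 6/2^{21}

(a) 1 (linear); (b) error ≤ 2.86e-06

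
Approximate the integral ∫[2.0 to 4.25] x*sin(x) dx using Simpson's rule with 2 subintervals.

f(x) = x*sin(x)
a = 2.0, b = 4.25, n = 2
h = (b - a)/n = 1.125000

Simpson's rule: (h/3)[f(x₀) + 4f(x₁) + 2f(x₂) + ... + f(xₙ)]

x_0 = 2.0000, f(x_0) = 1.818595, coefficient = 1
x_1 = 3.1250, f(x_1) = 0.051850, coefficient = 4
x_2 = 4.2500, f(x_2) = -3.803705, coefficient = 1

I ≈ (1.125000/3) × -1.777711 = -0.666642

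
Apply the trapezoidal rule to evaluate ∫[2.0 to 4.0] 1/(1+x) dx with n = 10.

f(x) = 1/(1+x)
a = 2.0, b = 4.0, n = 10
h = (b - a)/n = 0.200000

Trapezoidal rule: (h/2)[f(x₀) + 2f(x₁) + 2f(x₂) + ... + f(xₙ)]

x_0 = 2.0000, f(x_0) = 0.333333, coefficient = 1
x_1 = 2.2000, f(x_1) = 0.312500, coefficient = 2
x_2 = 2.4000, f(x_2) = 0.294118, coefficient = 2
x_3 = 2.6000, f(x_3) = 0.277778, coefficient = 2
x_4 = 2.8000, f(x_4) = 0.263158, coefficient = 2
x_5 = 3.0000, f(x_5) = 0.250000, coefficient = 2
x_6 = 3.2000, f(x_6) = 0.238095, coefficient = 2
x_7 = 3.4000, f(x_7) = 0.227273, coefficient = 2
x_8 = 3.6000, f(x_8) = 0.217391, coefficient = 2
x_9 = 3.8000, f(x_9) = 0.208333, coefficient = 2
x_10 = 4.0000, f(x_10) = 0.200000, coefficient = 1

I ≈ (0.200000/2) × 5.110625 = 0.511063
Exact value: 0.510826
Error: 0.000237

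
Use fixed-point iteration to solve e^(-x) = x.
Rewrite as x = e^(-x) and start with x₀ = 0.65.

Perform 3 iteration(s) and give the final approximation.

Equation: e^(-x) = x
Fixed-point form: x = e^(-x)
x₀ = 0.65

x_1 = g(0.650000) = 0.522046
x_2 = g(0.522046) = 0.593306
x_3 = g(0.593306) = 0.552498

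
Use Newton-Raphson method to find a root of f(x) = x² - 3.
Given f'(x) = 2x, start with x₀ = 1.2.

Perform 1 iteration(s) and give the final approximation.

f(x) = x² - 3
f'(x) = 2x
x₀ = 1.2

Newton-Raphson formula: x_{n+1} = x_n - f(x_n)/f'(x_n)

Iteration 1:
  f(1.200000) = -1.560000
  f'(1.200000) = 2.400000
  x_1 = 1.200000 - (-1.560000)/2.400000 = 1.850000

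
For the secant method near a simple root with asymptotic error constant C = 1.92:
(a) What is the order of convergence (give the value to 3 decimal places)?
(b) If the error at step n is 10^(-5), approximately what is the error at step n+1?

(a) Secant method has superlinear convergence with order φ = (1+√5)/2 ≈ 1.618.
    This means |e_{n+1}| ≈ C|e_n|^1.618.

(b) With |e_n| = 10^(-5) and C = 1.92:
    |e_{n+1}| ≈ 1.92 × (10^(-5))^1.618 = 1.92 × 10^(-8.09)

(a) ≈ 1.618 (golden ratio); (b) |e_{n+1}| ≈ 1.560e-08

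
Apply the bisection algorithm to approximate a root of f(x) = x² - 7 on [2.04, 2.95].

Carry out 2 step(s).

f(x) = x² - 7
Initial interval: [2.04, 2.95]

Iteration 1:
  c_1 = (2.040000 + 2.950000)/2 = 2.495000
  f(c_1) = f(2.495000) = -0.774975
  f(a) × f(c) ≥ 0, new interval: [2.495000, 2.950000]
Iteration 2:
  c_2 = (2.495000 + 2.950000)/2 = 2.722500
  f(c_2) = f(2.722500) = 0.412006
  f(a) × f(c) < 0, new interval: [2.495000, 2.722500]

After 2 iteration(s), the approximation is c_2 = 2.722500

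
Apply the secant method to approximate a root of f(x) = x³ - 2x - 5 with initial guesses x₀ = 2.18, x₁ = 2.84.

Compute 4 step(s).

f(x) = x³ - 2x - 5
x₀ = 2.18, x₁ = 2.84

Secant formula: x_{n+1} = x_n - f(x_n)(x_n - x_{n-1})/(f(x_n) - f(x_{n-1}))

Iteration 1:
  f(2.180000) = 1.000232
  f(2.840000) = 12.226304
  x_2 = 2.840000 - 12.226304×(2.840000 - 2.180000)/(12.226304 - 1.000232)
       = 2.121195
Iteration 2:
  f(2.840000) = 12.226304
  f(2.121195) = 0.301855
  x_3 = 2.121195 - 0.301855×(2.121195 - 2.840000)/(0.301855 - 12.226304)
       = 2.102999
Iteration 3:
  f(2.121195) = 0.301855
  f(2.102999) = 0.094733
  x_4 = 2.102999 - 0.094733×(2.102999 - 2.121195)/(0.094733 - 0.301855)
       = 2.094676
Iteration 4:
  f(2.102999) = 0.094733
  f(2.094676) = 0.001395
  x_5 = 2.094676 - 0.001395×(2.094676 - 2.102999)/(0.001395 - 0.094733)
       = 2.094552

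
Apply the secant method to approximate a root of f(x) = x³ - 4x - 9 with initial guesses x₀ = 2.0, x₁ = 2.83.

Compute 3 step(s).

f(x) = x³ - 4x - 9
x₀ = 2.0, x₁ = 2.83

Secant formula: x_{n+1} = x_n - f(x_n)(x_n - x_{n-1})/(f(x_n) - f(x_{n-1}))

Iteration 1:
  f(2.000000) = -9.000000
  f(2.830000) = 2.345187
  x_2 = 2.830000 - 2.345187×(2.830000 - 2.000000)/(2.345187 - (-9.000000))
       = 2.658429
Iteration 2:
  f(2.830000) = 2.345187
  f(2.658429) = -0.845948
  x_3 = 2.658429 - (-0.845948)×(2.658429 - 2.830000)/(-0.845948 - 2.345187)
       = 2.703911
Iteration 3:
  f(2.658429) = -0.845948
  f(2.703911) = -0.046981
  x_4 = 2.703911 - (-0.046981)×(2.703911 - 2.658429)/(-0.046981 - (-0.845948))
       = 2.706586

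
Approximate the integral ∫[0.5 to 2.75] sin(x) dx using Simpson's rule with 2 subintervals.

f(x) = sin(x)
a = 0.5, b = 2.75, n = 2
h = (b - a)/n = 1.125000

Simpson's rule: (h/3)[f(x₀) + 4f(x₁) + 2f(x₂) + ... + f(xₙ)]

x_0 = 0.5000, f(x_0) = 0.479426, coefficient = 1
x_1 = 1.6250, f(x_1) = 0.998531, coefficient = 4
x_2 = 2.7500, f(x_2) = 0.381661, coefficient = 1

I ≈ (1.125000/3) × 4.855212 = 1.820704
Exact value: 1.801885
Error: 0.018820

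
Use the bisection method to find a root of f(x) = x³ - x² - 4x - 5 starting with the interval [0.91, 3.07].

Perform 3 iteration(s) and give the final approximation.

f(x) = x³ - x² - 4x - 5
Initial interval: [0.91, 3.07]

Iteration 1:
  c_1 = (0.910000 + 3.070000)/2 = 1.990000
  f(c_1) = f(1.990000) = -9.039501
  f(a) × f(c) ≥ 0, new interval: [1.990000, 3.070000]
Iteration 2:
  c_2 = (1.990000 + 3.070000)/2 = 2.530000
  f(c_2) = f(2.530000) = -5.326623
  f(a) × f(c) ≥ 0, new interval: [2.530000, 3.070000]
Iteration 3:
  c_3 = (2.530000 + 3.070000)/2 = 2.800000
  f(c_3) = f(2.800000) = -2.088000
  f(a) × f(c) ≥ 0, new interval: [2.800000, 3.070000]

After 3 iteration(s), the approximation is c_3 = 2.800000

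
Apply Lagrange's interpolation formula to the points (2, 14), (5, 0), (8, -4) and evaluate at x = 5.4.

Lagrange interpolation formula:
P(x) = Σ yᵢ × Lᵢ(x)
where Lᵢ(x) = Π_{j≠i} (x - xⱼ)/(xᵢ - xⱼ)

L_0(5.4) = (5.4 - 5)/(2 - 5) × (5.4 - 8)/(2 - 8) = -0.057778
L_1(5.4) = (5.4 - 2)/(5 - 2) × (5.4 - 8)/(5 - 8) = 0.982222
L_2(5.4) = (5.4 - 2)/(8 - 2) × (5.4 - 5)/(8 - 5) = 0.075556

P(5.4) = 14×L_0(5.4) + 0×L_1(5.4) + (-4)×L_2(5.4)
P(5.4) = -1.111111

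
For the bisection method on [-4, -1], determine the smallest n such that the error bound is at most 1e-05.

We need (b-a)/2^n ≤ 1e-05
(-1 - (-4))/2^n ≤ 1e-05
3/2^n ≤ 1e-05
2^n ≥ 300000
n ≥ log₂(300000) = 18.19
n ≥ 19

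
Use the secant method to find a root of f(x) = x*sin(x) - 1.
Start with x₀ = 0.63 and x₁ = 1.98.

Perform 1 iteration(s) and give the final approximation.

f(x) = x*sin(x) - 1
x₀ = 0.63, x₁ = 1.98

Secant formula: x_{n+1} = x_n - f(x_n)(x_n - x_{n-1})/(f(x_n) - f(x_{n-1}))

Iteration 1:
  f(0.630000) = -0.628839
  f(1.980000) = 0.816527
  x_2 = 1.980000 - 0.816527×(1.980000 - 0.630000)/(0.816527 - (-0.628839))
       = 1.217348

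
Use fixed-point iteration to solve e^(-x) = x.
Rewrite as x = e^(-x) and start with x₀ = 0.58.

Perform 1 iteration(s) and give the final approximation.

Equation: e^(-x) = x
Fixed-point form: x = e^(-x)
x₀ = 0.58

x_1 = g(0.580000) = 0.559898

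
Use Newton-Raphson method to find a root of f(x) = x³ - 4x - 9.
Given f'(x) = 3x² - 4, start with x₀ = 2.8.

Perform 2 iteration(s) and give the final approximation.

f(x) = x³ - 4x - 9
f'(x) = 3x² - 4
x₀ = 2.8

Newton-Raphson formula: x_{n+1} = x_n - f(x_n)/f'(x_n)

Iteration 1:
  f(2.800000) = 1.752000
  f'(2.800000) = 19.520000
  x_1 = 2.800000 - 1.752000/19.520000 = 2.710246
Iteration 2:
  f(2.710246) = 0.066946
  f'(2.710246) = 18.036299
  x_2 = 2.710246 - 0.066946/18.036299 = 2.706534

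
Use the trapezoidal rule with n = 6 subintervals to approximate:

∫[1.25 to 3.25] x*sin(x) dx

f(x) = x*sin(x)
a = 1.25, b = 3.25, n = 6
h = (b - a)/n = 0.333333

Trapezoidal rule: (h/2)[f(x₀) + 2f(x₁) + 2f(x₂) + ... + f(xₙ)]

x_0 = 1.2500, f(x_0) = 1.186231, coefficient = 1
x_1 = 1.5833, f(x_1) = 1.583209, coefficient = 2
x_2 = 1.9167, f(x_2) = 1.803163, coefficient = 2
x_3 = 2.2500, f(x_3) = 1.750665, coefficient = 2
x_4 = 2.5833, f(x_4) = 1.368419, coefficient = 2
x_5 = 2.9167, f(x_5) = 0.650516, coefficient = 2
x_6 = 3.2500, f(x_6) = -0.351634, coefficient = 1

I ≈ (0.333333/2) × 15.146541 = 2.524423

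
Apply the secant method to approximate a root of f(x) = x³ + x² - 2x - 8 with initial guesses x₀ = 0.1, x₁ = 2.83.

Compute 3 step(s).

f(x) = x³ + x² - 2x - 8
x₀ = 0.1, x₁ = 2.83

Secant formula: x_{n+1} = x_n - f(x_n)(x_n - x_{n-1})/(f(x_n) - f(x_{n-1}))

Iteration 1:
  f(0.100000) = -8.189000
  f(2.830000) = 17.014087
  x_2 = 2.830000 - 17.014087×(2.830000 - 0.100000)/(17.014087 - (-8.189000))
       = 0.987033
Iteration 2:
  f(2.830000) = 17.014087
  f(0.987033) = -8.038231
  x_3 = 0.987033 - (-8.038231)×(0.987033 - 2.830000)/(-8.038231 - 17.014087)
       = 1.578363
Iteration 3:
  f(0.987033) = -8.038231
  f(1.578363) = -4.733429
  x_4 = 1.578363 - (-4.733429)×(1.578363 - 0.987033)/(-4.733429 - (-8.038231))
       = 2.425319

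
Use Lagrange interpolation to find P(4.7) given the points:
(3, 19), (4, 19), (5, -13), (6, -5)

Lagrange interpolation formula:
P(x) = Σ yᵢ × Lᵢ(x)
where Lᵢ(x) = Π_{j≠i} (x - xⱼ)/(xᵢ - xⱼ)

L_0(4.7) = (4.7 - 4)/(3 - 4) × (4.7 - 5)/(3 - 5) × (4.7 - 6)/(3 - 6) = -0.045500
L_1(4.7) = (4.7 - 3)/(4 - 3) × (4.7 - 5)/(4 - 5) × (4.7 - 6)/(4 - 6) = 0.331500
L_2(4.7) = (4.7 - 3)/(5 - 3) × (4.7 - 4)/(5 - 4) × (4.7 - 6)/(5 - 6) = 0.773500
L_3(4.7) = (4.7 - 3)/(6 - 3) × (4.7 - 4)/(6 - 4) × (4.7 - 5)/(6 - 5) = -0.059500

P(4.7) = 19×L_0(4.7) + 19×L_1(4.7) + (-13)×L_2(4.7) + (-5)×L_3(4.7)
P(4.7) = -4.324000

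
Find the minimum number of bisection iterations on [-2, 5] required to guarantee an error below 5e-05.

We need (b-a)/2^n ≤ 5e-05
(5 - (-2))/2^n ≤ 5e-05
7/2^n ≤ 5e-05
2^n ≥ 140000
n ≥ log₂(140000) = 17.10
n ≥ 18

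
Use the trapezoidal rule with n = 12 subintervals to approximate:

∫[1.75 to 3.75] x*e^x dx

f(x) = x*e^x
a = 1.75, b = 3.75, n = 12
h = (b - a)/n = 0.166667

Trapezoidal rule: (h/2)[f(x₀) + 2f(x₁) + 2f(x₂) + ... + f(xₙ)]

x_0 = 1.7500, f(x_0) = 10.070555, coefficient = 1
x_1 = 1.9167, f(x_1) = 13.029998, coefficient = 2
x_2 = 2.0833, f(x_2) = 16.731656, coefficient = 2
x_3 = 2.2500, f(x_3) = 21.347406, coefficient = 2
x_4 = 2.4167, f(x_4) = 27.087053, coefficient = 2
x_5 = 2.5833, f(x_5) = 34.206439, coefficient = 2
x_6 = 2.7500, f(x_6) = 43.017238, coefficient = 2
x_7 = 2.9167, f(x_7) = 53.898793, coefficient = 2
x_8 = 3.0833, f(x_8) = 67.312409, coefficient = 2
x_9 = 3.2500, f(x_9) = 83.818605, coefficient = 2
x_10 = 3.4167, f(x_10) = 104.097929, coefficient = 2
x_11 = 3.5833, f(x_11) = 128.976059, coefficient = 2
x_12 = 3.7500, f(x_12) = 159.454058, coefficient = 1

I ≈ (0.166667/2) × 1356.571778 = 113.047648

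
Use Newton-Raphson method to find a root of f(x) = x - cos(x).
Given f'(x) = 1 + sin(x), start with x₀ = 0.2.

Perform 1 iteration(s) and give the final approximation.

f(x) = x - cos(x)
f'(x) = 1 + sin(x)
x₀ = 0.2

Newton-Raphson formula: x_{n+1} = x_n - f(x_n)/f'(x_n)

Iteration 1:
  f(0.200000) = -0.780067
  f'(0.200000) = 1.198669
  x_1 = 0.200000 - (-0.780067)/1.198669 = 0.850777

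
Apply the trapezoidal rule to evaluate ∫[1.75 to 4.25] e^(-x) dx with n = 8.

f(x) = e^(-x)
a = 1.75, b = 4.25, n = 8
h = (b - a)/n = 0.312500

Trapezoidal rule: (h/2)[f(x₀) + 2f(x₁) + 2f(x₂) + ... + f(xₙ)]

x_0 = 1.7500, f(x_0) = 0.173774, coefficient = 1
x_1 = 2.0625, f(x_1) = 0.127136, coefficient = 2
x_2 = 2.3750, f(x_2) = 0.093014, coefficient = 2
x_3 = 2.6875, f(x_3) = 0.068051, coefficient = 2
x_4 = 3.0000, f(x_4) = 0.049787, coefficient = 2
x_5 = 3.3125, f(x_5) = 0.036425, coefficient = 2
x_6 = 3.6250, f(x_6) = 0.026649, coefficient = 2
x_7 = 3.9375, f(x_7) = 0.019497, coefficient = 2
x_8 = 4.2500, f(x_8) = 0.014264, coefficient = 1

I ≈ (0.312500/2) × 1.029156 = 0.160806
Exact value: 0.159510
Error: 0.001296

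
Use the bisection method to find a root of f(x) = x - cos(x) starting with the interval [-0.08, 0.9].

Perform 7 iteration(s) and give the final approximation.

f(x) = x - cos(x)
Initial interval: [-0.08, 0.9]

Iteration 1:
  c_1 = (-0.080000 + 0.900000)/2 = 0.410000
  f(c_1) = f(0.410000) = -0.507121
  f(a) × f(c) ≥ 0, new interval: [0.410000, 0.900000]
Iteration 2:
  c_2 = (0.410000 + 0.900000)/2 = 0.655000
  f(c_2) = f(0.655000) = -0.138048
  f(a) × f(c) ≥ 0, new interval: [0.655000, 0.900000]
Iteration 3:
  c_3 = (0.655000 + 0.900000)/2 = 0.777500
  f(c_3) = f(0.777500) = 0.064830
  f(a) × f(c) < 0, new interval: [0.655000, 0.777500]
Iteration 4:
  c_4 = (0.655000 + 0.777500)/2 = 0.716250
  f(c_4) = f(0.716250) = -0.038023
  f(a) × f(c) ≥ 0, new interval: [0.716250, 0.777500]
Iteration 5:
  c_5 = (0.716250 + 0.777500)/2 = 0.746875
  f(c_5) = f(0.746875) = 0.013060
  f(a) × f(c) < 0, new interval: [0.716250, 0.746875]
Iteration 6:
  c_6 = (0.716250 + 0.746875)/2 = 0.731563
  f(c_6) = f(0.731563) = -0.012569
  f(a) × f(c) ≥ 0, new interval: [0.731563, 0.746875]
Iteration 7:
  c_7 = (0.731563 + 0.746875)/2 = 0.739219
  f(c_7) = f(0.739219) = 0.000224
  f(a) × f(c) < 0, new interval: [0.731563, 0.739219]

After 7 iteration(s), the approximation is c_7 = 0.739219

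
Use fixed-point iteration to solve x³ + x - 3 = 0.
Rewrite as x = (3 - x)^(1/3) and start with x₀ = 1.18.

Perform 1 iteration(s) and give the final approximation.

Equation: x³ + x - 3 = 0
Fixed-point form: x = (3 - x)^(1/3)
x₀ = 1.18

x_1 = g(1.180000) = 1.220929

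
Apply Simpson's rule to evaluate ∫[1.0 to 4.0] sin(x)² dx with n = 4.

f(x) = sin(x)²
a = 1.0, b = 4.0, n = 4
h = (b - a)/n = 0.750000

Simpson's rule: (h/3)[f(x₀) + 4f(x₁) + 2f(x₂) + ... + f(xₙ)]

x_0 = 1.0000, f(x_0) = 0.708073, coefficient = 1
x_1 = 1.7500, f(x_1) = 0.968228, coefficient = 4
x_2 = 2.5000, f(x_2) = 0.358169, coefficient = 2
x_3 = 3.2500, f(x_3) = 0.011706, coefficient = 4
x_4 = 4.0000, f(x_4) = 0.572750, coefficient = 1

I ≈ (0.750000/3) × 5.916899 = 1.479225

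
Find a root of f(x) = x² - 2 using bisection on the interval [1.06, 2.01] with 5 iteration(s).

f(x) = x² - 2
Initial interval: [1.06, 2.01]

Iteration 1:
  c_1 = (1.060000 + 2.010000)/2 = 1.535000
  f(c_1) = f(1.535000) = 0.356225
  f(a) × f(c) < 0, new interval: [1.060000, 1.535000]
Iteration 2:
  c_2 = (1.060000 + 1.535000)/2 = 1.297500
  f(c_2) = f(1.297500) = -0.316494
  f(a) × f(c) ≥ 0, new interval: [1.297500, 1.535000]
Iteration 3:
  c_3 = (1.297500 + 1.535000)/2 = 1.416250
  f(c_3) = f(1.416250) = 0.005764
  f(a) × f(c) < 0, new interval: [1.297500, 1.416250]
Iteration 4:
  c_4 = (1.297500 + 1.416250)/2 = 1.356875
  f(c_4) = f(1.356875) = -0.158890
  f(a) × f(c) ≥ 0, new interval: [1.356875, 1.416250]
Iteration 5:
  c_5 = (1.356875 + 1.416250)/2 = 1.386562
  f(c_5) = f(1.386562) = -0.077444
  f(a) × f(c) ≥ 0, new interval: [1.386562, 1.416250]

After 5 iteration(s), the approximation is c_5 = 1.386562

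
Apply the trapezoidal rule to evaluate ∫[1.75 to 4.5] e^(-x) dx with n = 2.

f(x) = e^(-x)
a = 1.75, b = 4.5, n = 2
h = (b - a)/n = 1.375000

Trapezoidal rule: (h/2)[f(x₀) + 2f(x₁) + 2f(x₂) + ... + f(xₙ)]

x_0 = 1.7500, f(x_0) = 0.173774, coefficient = 1
x_1 = 3.1250, f(x_1) = 0.043937, coefficient = 2
x_2 = 4.5000, f(x_2) = 0.011109, coefficient = 1

I ≈ (1.375000/2) × 0.272757 = 0.187520
Exact value: 0.162665
Error: 0.024855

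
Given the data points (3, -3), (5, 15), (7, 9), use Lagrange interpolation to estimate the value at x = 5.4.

Lagrange interpolation formula:
P(x) = Σ yᵢ × Lᵢ(x)
where Lᵢ(x) = Π_{j≠i} (x - xⱼ)/(xᵢ - xⱼ)

L_0(5.4) = (5.4 - 5)/(3 - 5) × (5.4 - 7)/(3 - 7) = -0.080000
L_1(5.4) = (5.4 - 3)/(5 - 3) × (5.4 - 7)/(5 - 7) = 0.960000
L_2(5.4) = (5.4 - 3)/(7 - 3) × (5.4 - 5)/(7 - 5) = 0.120000

P(5.4) = (-3)×L_0(5.4) + 15×L_1(5.4) + 9×L_2(5.4)
P(5.4) = 15.720000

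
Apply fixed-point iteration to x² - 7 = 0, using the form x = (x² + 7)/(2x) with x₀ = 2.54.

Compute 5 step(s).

Equation: x² - 7 = 0
Fixed-point form: x = (x² + 7)/(2x)
x₀ = 2.54

x_1 = g(2.540000) = 2.647953
x_2 = g(2.647953) = 2.645752
x_3 = g(2.645752) = 2.645751
x_4 = g(2.645751) = 2.645751
x_5 = g(2.645751) = 2.645751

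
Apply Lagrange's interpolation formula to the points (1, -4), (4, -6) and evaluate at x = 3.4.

Lagrange interpolation formula:
P(x) = Σ yᵢ × Lᵢ(x)
where Lᵢ(x) = Π_{j≠i} (x - xⱼ)/(xᵢ - xⱼ)

L_0(3.4) = (3.4 - 4)/(1 - 4) = 0.200000
L_1(3.4) = (3.4 - 1)/(4 - 1) = 0.800000

P(3.4) = (-4)×L_0(3.4) + (-6)×L_1(3.4)
P(3.4) = -5.600000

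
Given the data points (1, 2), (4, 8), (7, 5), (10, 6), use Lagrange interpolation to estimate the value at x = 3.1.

Lagrange interpolation formula:
P(x) = Σ yᵢ × Lᵢ(x)
where Lᵢ(x) = Π_{j≠i} (x - xⱼ)/(xᵢ - xⱼ)

L_0(3.1) = (3.1 - 4)/(1 - 4) × (3.1 - 7)/(1 - 7) × (3.1 - 10)/(1 - 10) = 0.149500
L_1(3.1) = (3.1 - 1)/(4 - 1) × (3.1 - 7)/(4 - 7) × (3.1 - 10)/(4 - 10) = 1.046500
L_2(3.1) = (3.1 - 1)/(7 - 1) × (3.1 - 4)/(7 - 4) × (3.1 - 10)/(7 - 10) = -0.241500
L_3(3.1) = (3.1 - 1)/(10 - 1) × (3.1 - 4)/(10 - 4) × (3.1 - 7)/(10 - 7) = 0.045500

P(3.1) = 2×L_0(3.1) + 8×L_1(3.1) + 5×L_2(3.1) + 6×L_3(3.1)
P(3.1) = 7.736500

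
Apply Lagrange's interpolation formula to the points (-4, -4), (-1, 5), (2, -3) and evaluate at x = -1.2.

Lagrange interpolation formula:
P(x) = Σ yᵢ × Lᵢ(x)
where Lᵢ(x) = Π_{j≠i} (x - xⱼ)/(xᵢ - xⱼ)

L_0(-1.2) = (-1.2 - (-1))/(-4 - (-1)) × (-1.2 - 2)/(-4 - 2) = 0.035556
L_1(-1.2) = (-1.2 - (-4))/(-1 - (-4)) × (-1.2 - 2)/(-1 - 2) = 0.995556
L_2(-1.2) = (-1.2 - (-4))/(2 - (-4)) × (-1.2 - (-1))/(2 - (-1)) = -0.031111

P(-1.2) = (-4)×L_0(-1.2) + 5×L_1(-1.2) + (-3)×L_2(-1.2)
P(-1.2) = 4.928889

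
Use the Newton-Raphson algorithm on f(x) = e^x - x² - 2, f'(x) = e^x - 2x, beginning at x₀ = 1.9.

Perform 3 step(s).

f(x) = e^x - x² - 2
f'(x) = e^x - 2x
x₀ = 1.9

Newton-Raphson formula: x_{n+1} = x_n - f(x_n)/f'(x_n)

Iteration 1:
  f(1.900000) = 1.075894
  f'(1.900000) = 2.885894
  x_1 = 1.900000 - 1.075894/2.885894 = 1.527189
Iteration 2:
  f(1.527189) = 0.272906
  f'(1.527189) = 1.550834
  x_2 = 1.527189 - 0.272906/1.550834 = 1.351215
Iteration 3:
  f(1.351215) = 0.036333
  f'(1.351215) = 1.159684
  x_3 = 1.351215 - 0.036333/1.159684 = 1.319885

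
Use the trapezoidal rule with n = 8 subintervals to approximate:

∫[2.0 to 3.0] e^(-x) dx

f(x) = e^(-x)
a = 2.0, b = 3.0, n = 8
h = (b - a)/n = 0.125000

Trapezoidal rule: (h/2)[f(x₀) + 2f(x₁) + 2f(x₂) + ... + f(xₙ)]

x_0 = 2.0000, f(x_0) = 0.135335, coefficient = 1
x_1 = 2.1250, f(x_1) = 0.119433, coefficient = 2
x_2 = 2.2500, f(x_2) = 0.105399, coefficient = 2
x_3 = 2.3750, f(x_3) = 0.093014, coefficient = 2
x_4 = 2.5000, f(x_4) = 0.082085, coefficient = 2
x_5 = 2.6250, f(x_5) = 0.072440, coefficient = 2
x_6 = 2.7500, f(x_6) = 0.063928, coefficient = 2
x_7 = 2.8750, f(x_7) = 0.056416, coefficient = 2
x_8 = 3.0000, f(x_8) = 0.049787, coefficient = 1

I ≈ (0.125000/2) × 1.370553 = 0.085660
Exact value: 0.085548
Error: 0.000111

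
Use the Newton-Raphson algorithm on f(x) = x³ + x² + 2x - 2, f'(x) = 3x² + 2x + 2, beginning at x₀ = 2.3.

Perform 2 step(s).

f(x) = x³ + x² + 2x - 2
f'(x) = 3x² + 2x + 2
x₀ = 2.3

Newton-Raphson formula: x_{n+1} = x_n - f(x_n)/f'(x_n)

Iteration 1:
  f(2.300000) = 20.057000
  f'(2.300000) = 22.470000
  x_1 = 2.300000 - 20.057000/22.470000 = 1.407388
Iteration 2:
  f(1.407388) = 5.583184
  f'(1.407388) = 10.756995
  x_2 = 1.407388 - 5.583184/10.756995 = 0.888359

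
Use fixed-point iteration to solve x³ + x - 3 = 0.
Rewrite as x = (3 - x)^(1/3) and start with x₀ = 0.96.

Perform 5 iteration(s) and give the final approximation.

Equation: x³ + x - 3 = 0
Fixed-point form: x = (3 - x)^(1/3)
x₀ = 0.96

x_1 = g(0.960000) = 1.268265
x_2 = g(1.268265) = 1.200864
x_3 = g(1.200864) = 1.216246
x_4 = g(1.216246) = 1.212770
x_5 = g(1.212770) = 1.213557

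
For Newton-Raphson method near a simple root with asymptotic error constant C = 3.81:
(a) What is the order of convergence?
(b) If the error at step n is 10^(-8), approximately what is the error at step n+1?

(a) Newton-Raphson has quadratic (order 2) convergence near simple roots.
    This means |e_{n+1}| ≈ C|e_n|².

(b) With |e_n| = 10^(-8) and C = 3.81:
    |e_{n+1}| ≈ 3.81 × (10^(-8))² = 3.81 × 10^(-16)

(a) 2 (quadratic); (b) |e_{n+1}| ≈ 3.810e-16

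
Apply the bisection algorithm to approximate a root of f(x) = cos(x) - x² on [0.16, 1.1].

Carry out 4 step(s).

f(x) = cos(x) - x²
Initial interval: [0.16, 1.1]

Iteration 1:
  c_1 = (0.160000 + 1.100000)/2 = 0.630000
  f(c_1) = f(0.630000) = 0.411128
  f(a) × f(c) ≥ 0, new interval: [0.630000, 1.100000]
Iteration 2:
  c_2 = (0.630000 + 1.100000)/2 = 0.865000
  f(c_2) = f(0.865000) = -0.099585
  f(a) × f(c) < 0, new interval: [0.630000, 0.865000]
Iteration 3:
  c_3 = (0.630000 + 0.865000)/2 = 0.747500
  f(c_3) = f(0.747500) = 0.174634
  f(a) × f(c) ≥ 0, new interval: [0.747500, 0.865000]
Iteration 4:
  c_4 = (0.747500 + 0.865000)/2 = 0.806250
  f(c_4) = f(0.806250) = 0.042171
  f(a) × f(c) ≥ 0, new interval: [0.806250, 0.865000]

After 4 iteration(s), the approximation is c_4 = 0.806250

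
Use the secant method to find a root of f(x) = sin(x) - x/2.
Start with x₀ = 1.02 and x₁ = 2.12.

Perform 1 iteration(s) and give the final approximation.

f(x) = sin(x) - x/2
x₀ = 1.02, x₁ = 2.12

Secant formula: x_{n+1} = x_n - f(x_n)(x_n - x_{n-1})/(f(x_n) - f(x_{n-1}))

Iteration 1:
  f(1.020000) = 0.342108
  f(2.120000) = -0.207060
  x_2 = 2.120000 - (-0.207060)×(2.120000 - 1.020000)/(-0.207060 - 0.342108)
       = 1.705253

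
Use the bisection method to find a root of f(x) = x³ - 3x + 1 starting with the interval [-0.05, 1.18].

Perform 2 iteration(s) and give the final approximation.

f(x) = x³ - 3x + 1
Initial interval: [-0.05, 1.18]

Iteration 1:
  c_1 = (-0.050000 + 1.180000)/2 = 0.565000
  f(c_1) = f(0.565000) = -0.514638
  f(a) × f(c) < 0, new interval: [-0.050000, 0.565000]
Iteration 2:
  c_2 = (-0.050000 + 0.565000)/2 = 0.257500
  f(c_2) = f(0.257500) = 0.244574
  f(a) × f(c) ≥ 0, new interval: [0.257500, 0.565000]

After 2 iteration(s), the approximation is c_2 = 0.257500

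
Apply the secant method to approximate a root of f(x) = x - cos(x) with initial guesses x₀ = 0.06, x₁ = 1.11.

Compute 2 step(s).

f(x) = x - cos(x)
x₀ = 0.06, x₁ = 1.11

Secant formula: x_{n+1} = x_n - f(x_n)(x_n - x_{n-1})/(f(x_n) - f(x_{n-1}))

Iteration 1:
  f(0.060000) = -0.938201
  f(1.110000) = 0.665338
  x_2 = 1.110000 - 0.665338×(1.110000 - 0.060000)/(0.665338 - (-0.938201))
       = 0.674335
Iteration 2:
  f(1.110000) = 0.665338
  f(0.674335) = -0.106787
  x_3 = 0.674335 - (-0.106787)×(0.674335 - 1.110000)/(-0.106787 - 0.665338)
       = 0.734589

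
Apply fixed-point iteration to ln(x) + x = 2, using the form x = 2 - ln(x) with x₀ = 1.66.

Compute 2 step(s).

Equation: ln(x) + x = 2
Fixed-point form: x = 2 - ln(x)
x₀ = 1.66

x_1 = g(1.660000) = 1.493182
x_2 = g(1.493182) = 1.599090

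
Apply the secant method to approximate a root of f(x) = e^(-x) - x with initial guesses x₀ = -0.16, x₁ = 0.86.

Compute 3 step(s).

f(x) = e^(-x) - x
x₀ = -0.16, x₁ = 0.86

Secant formula: x_{n+1} = x_n - f(x_n)(x_n - x_{n-1})/(f(x_n) - f(x_{n-1}))

Iteration 1:
  f(-0.160000) = 1.333511
  f(0.860000) = -0.436838
  x_2 = 0.860000 - (-0.436838)×(0.860000 - (-0.160000))/(-0.436838 - 1.333511)
       = 0.608312
Iteration 2:
  f(0.860000) = -0.436838
  f(0.608312) = -0.064044
  x_3 = 0.608312 - (-0.064044)×(0.608312 - 0.860000)/(-0.064044 - (-0.436838))
       = 0.565074
Iteration 3:
  f(0.608312) = -0.064044
  f(0.565074) = 0.003244
  x_4 = 0.565074 - 0.003244×(0.565074 - 0.608312)/(0.003244 - (-0.064044))
       = 0.567159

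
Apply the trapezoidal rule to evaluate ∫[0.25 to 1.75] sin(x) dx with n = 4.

f(x) = sin(x)
a = 0.25, b = 1.75, n = 4
h = (b - a)/n = 0.375000

Trapezoidal rule: (h/2)[f(x₀) + 2f(x₁) + 2f(x₂) + ... + f(xₙ)]

x_0 = 0.2500, f(x_0) = 0.247404, coefficient = 1
x_1 = 0.6250, f(x_1) = 0.585097, coefficient = 2
x_2 = 1.0000, f(x_2) = 0.841471, coefficient = 2
x_3 = 1.3750, f(x_3) = 0.980893, coefficient = 2
x_4 = 1.7500, f(x_4) = 0.983986, coefficient = 1

I ≈ (0.375000/2) × 6.046313 = 1.133684
Exact value: 1.147158
Error: 0.013475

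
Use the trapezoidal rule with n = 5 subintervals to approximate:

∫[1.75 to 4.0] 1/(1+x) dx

f(x) = 1/(1+x)
a = 1.75, b = 4.0, n = 5
h = (b - a)/n = 0.450000

Trapezoidal rule: (h/2)[f(x₀) + 2f(x₁) + 2f(x₂) + ... + f(xₙ)]

x_0 = 1.7500, f(x_0) = 0.363636, coefficient = 1
x_1 = 2.2000, f(x_1) = 0.312500, coefficient = 2
x_2 = 2.6500, f(x_2) = 0.273973, coefficient = 2
x_3 = 3.1000, f(x_3) = 0.243902, coefficient = 2
x_4 = 3.5500, f(x_4) = 0.219780, coefficient = 2
x_5 = 4.0000, f(x_5) = 0.200000, coefficient = 1

I ≈ (0.450000/2) × 2.663947 = 0.599388
Exact value: 0.597837
Error: 0.001551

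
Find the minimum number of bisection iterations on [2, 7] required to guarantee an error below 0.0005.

We need (b-a)/2^n ≤ 0.0005
(7 - 2)/2^n ≤ 0.0005
5/2^n ≤ 0.0005
2^n ≥ 10000
n ≥ log₂(10000) = 13.29
n ≥ 14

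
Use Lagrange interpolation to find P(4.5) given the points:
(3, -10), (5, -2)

Lagrange interpolation formula:
P(x) = Σ yᵢ × Lᵢ(x)
where Lᵢ(x) = Π_{j≠i} (x - xⱼ)/(xᵢ - xⱼ)

L_0(4.5) = (4.5 - 5)/(3 - 5) = 0.250000
L_1(4.5) = (4.5 - 3)/(5 - 3) = 0.750000

P(4.5) = (-10)×L_0(4.5) + (-2)×L_1(4.5)
P(4.5) = -4.000000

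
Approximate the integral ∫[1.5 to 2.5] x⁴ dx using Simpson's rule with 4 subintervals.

f(x) = x⁴
a = 1.5, b = 2.5, n = 4
h = (b - a)/n = 0.250000

Simpson's rule: (h/3)[f(x₀) + 4f(x₁) + 2f(x₂) + ... + f(xₙ)]

x_0 = 1.5000, f(x_0) = 5.062500, coefficient = 1
x_1 = 1.7500, f(x_1) = 9.378906, coefficient = 4
x_2 = 2.0000, f(x_2) = 16.000000, coefficient = 2
x_3 = 2.2500, f(x_3) = 25.628906, coefficient = 4
x_4 = 2.5000, f(x_4) = 39.062500, coefficient = 1

I ≈ (0.250000/3) × 216.156250 = 18.013021
Exact value: 18.012500
Error: 0.000521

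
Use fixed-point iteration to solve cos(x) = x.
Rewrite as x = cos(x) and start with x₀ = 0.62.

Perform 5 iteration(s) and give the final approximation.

Equation: cos(x) = x
Fixed-point form: x = cos(x)
x₀ = 0.62

x_1 = g(0.620000) = 0.813878
x_2 = g(0.813878) = 0.686684
x_3 = g(0.686684) = 0.773352
x_4 = g(0.773352) = 0.715573
x_5 = g(0.715573) = 0.754718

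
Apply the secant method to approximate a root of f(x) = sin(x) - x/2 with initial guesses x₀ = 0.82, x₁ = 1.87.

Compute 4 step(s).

f(x) = sin(x) - x/2
x₀ = 0.82, x₁ = 1.87

Secant formula: x_{n+1} = x_n - f(x_n)(x_n - x_{n-1})/(f(x_n) - f(x_{n-1}))

Iteration 1:
  f(0.820000) = 0.321146
  f(1.870000) = 0.020572
  x_2 = 1.870000 - 0.020572×(1.870000 - 0.820000)/(0.020572 - 0.321146)
       = 1.941863
Iteration 2:
  f(1.870000) = 0.020572
  f(1.941863) = -0.038990
  x_3 = 1.941863 - (-0.038990)×(1.941863 - 1.870000)/(-0.038990 - 0.020572)
       = 1.894820
Iteration 3:
  f(1.941863) = -0.038990
  f(1.894820) = 0.000552
  x_4 = 1.894820 - 0.000552×(1.894820 - 1.941863)/(0.000552 - (-0.038990))
       = 1.895477
Iteration 4:
  f(1.894820) = 0.000552
  f(1.895477) = 0.000014
  x_5 = 1.895477 - 0.000014×(1.895477 - 1.894820)/(0.000014 - 0.000552)
       = 1.895494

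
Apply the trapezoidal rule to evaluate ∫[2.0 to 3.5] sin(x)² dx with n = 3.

f(x) = sin(x)²
a = 2.0, b = 3.5, n = 3
h = (b - a)/n = 0.500000

Trapezoidal rule: (h/2)[f(x₀) + 2f(x₁) + 2f(x₂) + ... + f(xₙ)]

x_0 = 2.0000, f(x_0) = 0.826822, coefficient = 1
x_1 = 2.5000, f(x_1) = 0.358169, coefficient = 2
x_2 = 3.0000, f(x_2) = 0.019915, coefficient = 2
x_3 = 3.5000, f(x_3) = 0.123049, coefficient = 1

I ≈ (0.500000/2) × 1.706038 = 0.426510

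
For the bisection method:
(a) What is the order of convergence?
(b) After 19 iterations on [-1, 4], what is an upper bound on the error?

(a) Bisection has linear (order 1) convergence; the error is halved each step.

(b) Error bound = (b-a)/2^n = (4 - (-1))/2^{19}
    = 5/2^{19}

(a) 1 (linear); (b) error ≤ 9.54e-06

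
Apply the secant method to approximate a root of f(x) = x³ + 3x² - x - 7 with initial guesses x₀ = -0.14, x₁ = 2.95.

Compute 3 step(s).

f(x) = x³ + 3x² - x - 7
x₀ = -0.14, x₁ = 2.95

Secant formula: x_{n+1} = x_n - f(x_n)(x_n - x_{n-1})/(f(x_n) - f(x_{n-1}))

Iteration 1:
  f(-0.140000) = -6.803944
  f(2.950000) = 41.829875
  x_2 = 2.950000 - 41.829875×(2.950000 - (-0.140000))/(41.829875 - (-6.803944))
       = 0.292296
Iteration 2:
  f(2.950000) = 41.829875
  f(0.292296) = -7.011013
  x_3 = 0.292296 - (-7.011013)×(0.292296 - 2.950000)/(-7.011013 - 41.829875)
       = 0.673804
Iteration 3:
  f(0.292296) = -7.011013
  f(0.673804) = -6.005854
  x_4 = 0.673804 - (-6.005854)×(0.673804 - 0.292296)/(-6.005854 - (-7.011013))
       = 2.953328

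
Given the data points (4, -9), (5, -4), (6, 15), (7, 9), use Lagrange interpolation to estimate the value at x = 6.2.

Lagrange interpolation formula:
P(x) = Σ yᵢ × Lᵢ(x)
where Lᵢ(x) = Π_{j≠i} (x - xⱼ)/(xᵢ - xⱼ)

L_0(6.2) = (6.2 - 5)/(4 - 5) × (6.2 - 6)/(4 - 6) × (6.2 - 7)/(4 - 7) = 0.032000
L_1(6.2) = (6.2 - 4)/(5 - 4) × (6.2 - 6)/(5 - 6) × (6.2 - 7)/(5 - 7) = -0.176000
L_2(6.2) = (6.2 - 4)/(6 - 4) × (6.2 - 5)/(6 - 5) × (6.2 - 7)/(6 - 7) = 1.056000
L_3(6.2) = (6.2 - 4)/(7 - 4) × (6.2 - 5)/(7 - 5) × (6.2 - 6)/(7 - 6) = 0.088000

P(6.2) = (-9)×L_0(6.2) + (-4)×L_1(6.2) + 15×L_2(6.2) + 9×L_3(6.2)
P(6.2) = 17.048000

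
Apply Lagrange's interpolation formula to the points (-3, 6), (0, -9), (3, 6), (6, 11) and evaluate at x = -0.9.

Lagrange interpolation formula:
P(x) = Σ yᵢ × Lᵢ(x)
where Lᵢ(x) = Π_{j≠i} (x - xⱼ)/(xᵢ - xⱼ)

L_0(-0.9) = (-0.9 - 0)/(-3 - 0) × (-0.9 - 3)/(-3 - 3) × (-0.9 - 6)/(-3 - 6) = 0.149500
L_1(-0.9) = (-0.9 - (-3))/(0 - (-3)) × (-0.9 - 3)/(0 - 3) × (-0.9 - 6)/(0 - 6) = 1.046500
L_2(-0.9) = (-0.9 - (-3))/(3 - (-3)) × (-0.9 - 0)/(3 - 0) × (-0.9 - 6)/(3 - 6) = -0.241500
L_3(-0.9) = (-0.9 - (-3))/(6 - (-3)) × (-0.9 - 0)/(6 - 0) × (-0.9 - 3)/(6 - 3) = 0.045500

P(-0.9) = 6×L_0(-0.9) + (-9)×L_1(-0.9) + 6×L_2(-0.9) + 11×L_3(-0.9)
P(-0.9) = -9.470000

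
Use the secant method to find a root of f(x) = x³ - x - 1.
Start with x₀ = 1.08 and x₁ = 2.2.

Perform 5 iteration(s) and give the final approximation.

f(x) = x³ - x - 1
x₀ = 1.08, x₁ = 2.2

Secant formula: x_{n+1} = x_n - f(x_n)(x_n - x_{n-1})/(f(x_n) - f(x_{n-1}))

Iteration 1:
  f(1.080000) = -0.820288
  f(2.200000) = 7.448000
  x_2 = 2.200000 - 7.448000×(2.200000 - 1.080000)/(7.448000 - (-0.820288))
       = 1.191114
Iteration 2:
  f(2.200000) = 7.448000
  f(1.191114) = -0.501218
  x_3 = 1.191114 - (-0.501218)×(1.191114 - 2.200000)/(-0.501218 - 7.448000)
       = 1.254727
Iteration 3:
  f(1.191114) = -0.501218
  f(1.254727) = -0.279361
  x_4 = 1.254727 - (-0.279361)×(1.254727 - 1.191114)/(-0.279361 - (-0.501218))
       = 1.334828
Iteration 4:
  f(1.254727) = -0.279361
  f(1.334828) = 0.043522
  x_5 = 1.334828 - 0.043522×(1.334828 - 1.254727)/(0.043522 - (-0.279361))
       = 1.324031
Iteration 5:
  f(1.334828) = 0.043522
  f(1.324031) = -0.002928
  x_6 = 1.324031 - (-0.002928)×(1.324031 - 1.334828)/(-0.002928 - 0.043522)
       = 1.324712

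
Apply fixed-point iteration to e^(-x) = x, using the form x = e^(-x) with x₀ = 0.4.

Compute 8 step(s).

Equation: e^(-x) = x
Fixed-point form: x = e^(-x)
x₀ = 0.4

x_1 = g(0.400000) = 0.670320
x_2 = g(0.670320) = 0.511545
x_3 = g(0.511545) = 0.599569
x_4 = g(0.599569) = 0.549048
x_5 = g(0.549048) = 0.577499
x_6 = g(0.577499) = 0.561300
x_7 = g(0.561300) = 0.570467
x_8 = g(0.570467) = 0.565262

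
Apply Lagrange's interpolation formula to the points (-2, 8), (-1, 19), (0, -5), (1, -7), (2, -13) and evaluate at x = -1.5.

Lagrange interpolation formula:
P(x) = Σ yᵢ × Lᵢ(x)
where Lᵢ(x) = Π_{j≠i} (x - xⱼ)/(xᵢ - xⱼ)

L_0(-1.5) = (-1.5 - (-1))/(-2 - (-1)) × (-1.5 - 0)/(-2 - 0) × (-1.5 - 1)/(-2 - 1) × (-1.5 - 2)/(-2 - 2) = 0.273438
L_1(-1.5) = (-1.5 - (-2))/(-1 - (-2)) × (-1.5 - 0)/(-1 - 0) × (-1.5 - 1)/(-1 - 1) × (-1.5 - 2)/(-1 - 2) = 1.093750
L_2(-1.5) = (-1.5 - (-2))/(0 - (-2)) × (-1.5 - (-1))/(0 - (-1)) × (-1.5 - 1)/(0 - 1) × (-1.5 - 2)/(0 - 2) = -0.546875
L_3(-1.5) = (-1.5 - (-2))/(1 - (-2)) × (-1.5 - (-1))/(1 - (-1)) × (-1.5 - 0)/(1 - 0) × (-1.5 - 2)/(1 - 2) = 0.218750
L_4(-1.5) = (-1.5 - (-2))/(2 - (-2)) × (-1.5 - (-1))/(2 - (-1)) × (-1.5 - 0)/(2 - 0) × (-1.5 - 1)/(2 - 1) = -0.039062

P(-1.5) = 8×L_0(-1.5) + 19×L_1(-1.5) + (-5)×L_2(-1.5) + (-7)×L_3(-1.5) + (-13)×L_4(-1.5)
P(-1.5) = 24.679688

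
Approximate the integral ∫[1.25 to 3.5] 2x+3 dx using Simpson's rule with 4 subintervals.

f(x) = 2x+3
a = 1.25, b = 3.5, n = 4
h = (b - a)/n = 0.562500

Simpson's rule: (h/3)[f(x₀) + 4f(x₁) + 2f(x₂) + ... + f(xₙ)]

x_0 = 1.2500, f(x_0) = 5.500000, coefficient = 1
x_1 = 1.8125, f(x_1) = 6.625000, coefficient = 4
x_2 = 2.3750, f(x_2) = 7.750000, coefficient = 2
x_3 = 2.9375, f(x_3) = 8.875000, coefficient = 4
x_4 = 3.5000, f(x_4) = 10.000000, coefficient = 1

I ≈ (0.562500/3) × 93.000000 = 17.437500
Exact value: 17.437500
Error: 0.000000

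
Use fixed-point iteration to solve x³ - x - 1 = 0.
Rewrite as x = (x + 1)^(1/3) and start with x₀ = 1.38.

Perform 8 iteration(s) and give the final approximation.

Equation: x³ - x - 1 = 0
Fixed-point form: x = (x + 1)^(1/3)
x₀ = 1.38

x_1 = g(1.380000) = 1.335136
x_2 = g(1.335136) = 1.326694
x_3 = g(1.326694) = 1.325093
x_4 = g(1.325093) = 1.324789
x_5 = g(1.324789) = 1.324731
x_6 = g(1.324731) = 1.324721
x_7 = g(1.324721) = 1.324718
x_8 = g(1.324718) = 1.324718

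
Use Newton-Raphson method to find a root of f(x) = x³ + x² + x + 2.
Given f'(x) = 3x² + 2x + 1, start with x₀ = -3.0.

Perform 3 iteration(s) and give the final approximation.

f(x) = x³ + x² + x + 2
f'(x) = 3x² + 2x + 1
x₀ = -3.0

Newton-Raphson formula: x_{n+1} = x_n - f(x_n)/f'(x_n)

Iteration 1:
  f(-3.000000) = -19.000000
  f'(-3.000000) = 22.000000
  x_1 = -3.000000 - (-19.000000)/22.000000 = -2.136364
Iteration 2:
  f(-2.136364) = -5.322784
  f'(-2.136364) = 10.419421
  x_2 = -2.136364 - (-5.322784)/10.419421 = -1.625512
Iteration 3:
  f(-1.625512) = -1.278293
  f'(-1.625512) = 5.675840
  x_3 = -1.625512 - (-1.278293)/5.675840 = -1.400295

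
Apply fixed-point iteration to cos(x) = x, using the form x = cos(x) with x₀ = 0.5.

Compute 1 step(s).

Equation: cos(x) = x
Fixed-point form: x = cos(x)
x₀ = 0.5

x_1 = g(0.500000) = 0.877583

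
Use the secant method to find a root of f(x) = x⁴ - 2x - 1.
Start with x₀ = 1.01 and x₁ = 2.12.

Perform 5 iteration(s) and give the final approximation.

f(x) = x⁴ - 2x - 1
x₀ = 1.01, x₁ = 2.12

Secant formula: x_{n+1} = x_n - f(x_n)(x_n - x_{n-1})/(f(x_n) - f(x_{n-1}))

Iteration 1:
  f(1.010000) = -1.979396
  f(2.120000) = 14.959631
  x_2 = 2.120000 - 14.959631×(2.120000 - 1.010000)/(14.959631 - (-1.979396))
       = 1.139708
Iteration 2:
  f(2.120000) = 14.959631
  f(1.139708) = -1.592185
  x_3 = 1.139708 - (-1.592185)×(1.139708 - 2.120000)/(-1.592185 - 14.959631)
       = 1.234006
Iteration 3:
  f(1.139708) = -1.592185
  f(1.234006) = -1.149179
  x_4 = 1.234006 - (-1.149179)×(1.234006 - 1.139708)/(-1.149179 - (-1.592185))
       = 1.478621
Iteration 4:
  f(1.234006) = -1.149179
  f(1.478621) = 0.822749
  x_5 = 1.478621 - 0.822749×(1.478621 - 1.234006)/(0.822749 - (-1.149179))
       = 1.376560
Iteration 5:
  f(1.478621) = 0.822749
  f(1.376560) = -0.162408
  x_6 = 1.376560 - (-0.162408)×(1.376560 - 1.478621)/(-0.162408 - 0.822749)
       = 1.393385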